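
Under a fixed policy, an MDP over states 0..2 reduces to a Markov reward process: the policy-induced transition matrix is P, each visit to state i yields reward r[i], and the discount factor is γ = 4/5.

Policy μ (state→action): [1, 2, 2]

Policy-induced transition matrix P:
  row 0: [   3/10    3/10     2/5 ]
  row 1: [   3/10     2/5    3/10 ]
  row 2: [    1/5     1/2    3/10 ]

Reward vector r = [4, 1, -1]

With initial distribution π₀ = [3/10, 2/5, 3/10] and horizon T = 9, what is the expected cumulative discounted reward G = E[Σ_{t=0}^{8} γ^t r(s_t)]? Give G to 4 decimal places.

t=0: π = [0.3000, 0.4000, 0.3000], E[r] = 1.3000, γ^t·E[r] = 1.300000, running G = 1.300000
t=1: π = [0.2700, 0.4000, 0.3300], E[r] = 1.1500, γ^t·E[r] = 0.920000, running G = 2.220000
t=2: π = [0.2670, 0.4060, 0.3270], E[r] = 1.1470, γ^t·E[r] = 0.734080, running G = 2.954080
t=3: π = [0.2673, 0.4060, 0.3267], E[r] = 1.1485, γ^t·E[r] = 0.588032, running G = 3.542112
t=4: π = [0.2673, 0.4059, 0.3267], E[r] = 1.1485, γ^t·E[r] = 0.470438, running G = 4.012550
t=5: π = [0.2673, 0.4059, 0.3267], E[r] = 1.1485, γ^t·E[r] = 0.376345, running G = 4.388895
t=6: π = [0.2673, 0.4059, 0.3267], E[r] = 1.1485, γ^t·E[r] = 0.301076, running G = 4.689972
t=7: π = [0.2673, 0.4059, 0.3267], E[r] = 1.1485, γ^t·E[r] = 0.240861, running G = 4.930833
t=8: π = [0.2673, 0.4059, 0.3267], E[r] = 1.1485, γ^t·E[r] = 0.192689, running G = 5.123521

G = 5.1235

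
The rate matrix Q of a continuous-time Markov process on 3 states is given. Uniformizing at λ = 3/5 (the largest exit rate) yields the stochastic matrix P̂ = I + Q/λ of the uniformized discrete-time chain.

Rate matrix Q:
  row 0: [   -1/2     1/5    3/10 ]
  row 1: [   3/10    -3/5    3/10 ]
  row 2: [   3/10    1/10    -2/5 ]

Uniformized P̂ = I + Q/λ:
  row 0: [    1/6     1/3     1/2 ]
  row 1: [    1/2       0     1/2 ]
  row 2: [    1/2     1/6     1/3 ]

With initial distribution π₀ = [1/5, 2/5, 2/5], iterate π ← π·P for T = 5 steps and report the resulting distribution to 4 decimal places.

π = [0.3757, 0.1957, 0.4286]

t=0: π = [0.2000, 0.4000, 0.4000]
t=1: π = [0.4333, 0.1333, 0.4333]
t=2: π = [0.3556, 0.2167, 0.4278]
t=3: π = [0.3815, 0.1898, 0.4287]
t=4: π = [0.3728, 0.1986, 0.4285]
t=5: π = [0.3757, 0.1957, 0.4286]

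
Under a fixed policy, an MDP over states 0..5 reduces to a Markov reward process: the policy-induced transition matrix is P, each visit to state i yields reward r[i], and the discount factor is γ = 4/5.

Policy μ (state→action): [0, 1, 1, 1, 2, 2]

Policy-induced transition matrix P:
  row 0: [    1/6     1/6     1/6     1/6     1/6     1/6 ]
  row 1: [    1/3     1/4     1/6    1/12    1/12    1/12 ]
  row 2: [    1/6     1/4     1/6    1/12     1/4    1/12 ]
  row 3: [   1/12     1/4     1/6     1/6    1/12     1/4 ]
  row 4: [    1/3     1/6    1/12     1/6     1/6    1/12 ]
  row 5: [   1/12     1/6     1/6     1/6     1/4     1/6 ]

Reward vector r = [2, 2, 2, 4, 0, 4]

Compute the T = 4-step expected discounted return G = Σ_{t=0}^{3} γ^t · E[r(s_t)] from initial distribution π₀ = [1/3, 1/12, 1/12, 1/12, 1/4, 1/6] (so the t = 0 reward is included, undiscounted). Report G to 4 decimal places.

G = 6.3510

t=0: π = [0.3333, 0.0833, 0.0833, 0.0833, 0.2500, 0.1667], E[r] = 2.0000, γ^t·E[r] = 2.000000, running G = 2.000000
t=1: π = [0.2014, 0.1875, 0.1458, 0.1528, 0.1736, 0.1389], E[r] = 2.2361, γ^t·E[r] = 1.788889, running G = 3.788889
t=2: π = [0.2025, 0.2072, 0.1522, 0.1389, 0.1620, 0.1372], E[r] = 2.2280, γ^t·E[r] = 1.425926, running G = 5.214815
t=3: π = [0.2052, 0.2082, 0.1532, 0.1367, 0.1619, 0.1348], E[r] = 2.2191, γ^t·E[r] = 1.136198, running G = 6.351012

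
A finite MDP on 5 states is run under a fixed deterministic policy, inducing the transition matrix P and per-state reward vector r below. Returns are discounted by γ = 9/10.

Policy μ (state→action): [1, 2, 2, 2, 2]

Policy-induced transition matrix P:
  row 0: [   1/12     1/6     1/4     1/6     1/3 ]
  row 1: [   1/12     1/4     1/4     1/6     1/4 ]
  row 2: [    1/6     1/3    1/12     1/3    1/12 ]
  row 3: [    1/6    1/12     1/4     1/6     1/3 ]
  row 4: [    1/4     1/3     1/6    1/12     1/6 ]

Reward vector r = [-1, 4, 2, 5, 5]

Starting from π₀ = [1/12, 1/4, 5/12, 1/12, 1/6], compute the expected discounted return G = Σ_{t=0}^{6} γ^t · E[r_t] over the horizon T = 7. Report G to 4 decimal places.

G = 16.7625

t=0: π = [0.0833, 0.2500, 0.4167, 0.0833, 0.1667], E[r] = 3.0000, γ^t·E[r] = 3.000000, running G = 3.000000
t=1: π = [0.1528, 0.2778, 0.1667, 0.2222, 0.1806], E[r] = 3.3056, γ^t·E[r] = 2.975000, running G = 5.975000
t=2: π = [0.1458, 0.2292, 0.2072, 0.1794, 0.2384], E[r] = 3.2743, γ^t·E[r] = 2.652188, running G = 8.627188
t=3: π = [0.1553, 0.2451, 0.1956, 0.1813, 0.2227], E[r] = 3.2364, γ^t·E[r] = 2.359336, running G = 10.986523
t=4: π = [0.1519, 0.2417, 0.1988, 0.1807, 0.2269], E[r] = 3.2506, γ^t·E[r] = 2.132726, running G = 13.119249
t=5: π = [0.1528, 0.2427, 0.1980, 0.1809, 0.2257], E[r] = 3.2468, γ^t·E[r] = 1.917187, running G = 15.036436
t=6: π = [0.1525, 0.2424, 0.1982, 0.1809, 0.2260], E[r] = 3.2479, γ^t·E[r] = 1.726057, running G = 16.762493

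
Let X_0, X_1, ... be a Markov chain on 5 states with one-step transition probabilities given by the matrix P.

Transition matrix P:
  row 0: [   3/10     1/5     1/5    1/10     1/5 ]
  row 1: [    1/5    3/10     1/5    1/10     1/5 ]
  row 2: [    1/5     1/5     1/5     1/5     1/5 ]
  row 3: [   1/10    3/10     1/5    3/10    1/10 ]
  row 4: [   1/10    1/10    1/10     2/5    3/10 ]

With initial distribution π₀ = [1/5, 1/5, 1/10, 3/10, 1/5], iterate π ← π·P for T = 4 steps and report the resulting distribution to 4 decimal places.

t=0: π = [0.2000, 0.2000, 0.1000, 0.3000, 0.2000]
t=1: π = [0.1700, 0.2300, 0.1800, 0.2300, 0.1900]
t=2: π = [0.1750, 0.2270, 0.1810, 0.2210, 0.1960]
t=3: π = [0.1758, 0.2252, 0.1804, 0.2211, 0.1975]
t=4: π = [0.1757, 0.2249, 0.1803, 0.2215, 0.1976]

π = [0.1757, 0.2249, 0.1803, 0.2215, 0.1976]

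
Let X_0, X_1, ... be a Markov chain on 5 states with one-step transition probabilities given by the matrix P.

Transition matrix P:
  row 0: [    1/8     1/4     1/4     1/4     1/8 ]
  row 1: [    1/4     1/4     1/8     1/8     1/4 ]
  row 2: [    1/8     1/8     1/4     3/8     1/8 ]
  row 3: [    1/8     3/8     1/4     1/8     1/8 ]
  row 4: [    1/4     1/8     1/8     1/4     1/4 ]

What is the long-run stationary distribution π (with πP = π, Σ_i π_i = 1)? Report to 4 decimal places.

Balance equations π_j = Σ_i π_i·P[i][j]:
  π_0 = 1/8·π_0 + 1/4·π_1 + 1/8·π_2 + 1/8·π_3 + 1/4·π_4
  π_1 = 1/4·π_0 + 1/4·π_1 + 1/8·π_2 + 3/8·π_3 + 1/8·π_4
  π_2 = 1/4·π_0 + 1/8·π_1 + 1/4·π_2 + 1/4·π_3 + 1/8·π_4
  π_3 = 1/4·π_0 + 1/8·π_1 + 3/8·π_2 + 1/8·π_3 + 1/4·π_4
  normalize: π_0 + π_1 + π_2 + π_3 + π_4 = 1
Solving the linear system gives exactly π = [45/256, 59/256, 51/256, 7/32, 45/256].

π = [0.1758, 0.2305, 0.1992, 0.2188, 0.1758]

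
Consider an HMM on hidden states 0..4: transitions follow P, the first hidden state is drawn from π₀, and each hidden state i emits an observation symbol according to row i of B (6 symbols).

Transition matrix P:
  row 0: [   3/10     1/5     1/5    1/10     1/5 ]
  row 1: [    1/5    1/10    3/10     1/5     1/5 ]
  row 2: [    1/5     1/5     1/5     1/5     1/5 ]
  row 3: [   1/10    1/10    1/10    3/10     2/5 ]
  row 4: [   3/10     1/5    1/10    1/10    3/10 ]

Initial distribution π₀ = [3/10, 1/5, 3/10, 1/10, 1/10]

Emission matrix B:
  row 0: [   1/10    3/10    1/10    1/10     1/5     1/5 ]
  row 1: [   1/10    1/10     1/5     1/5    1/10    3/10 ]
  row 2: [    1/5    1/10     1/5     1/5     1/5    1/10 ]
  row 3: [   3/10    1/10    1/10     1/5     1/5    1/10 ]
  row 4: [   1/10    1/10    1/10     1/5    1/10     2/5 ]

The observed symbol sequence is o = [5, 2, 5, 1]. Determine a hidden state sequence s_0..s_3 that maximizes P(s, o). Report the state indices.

t=0: δ = [6.000e-02, 6.000e-02, 3.000e-02, 1.000e-02, 4.000e-02]  (obs o_0=5)
t=1: δ = [1.800e-03, 2.400e-03, 3.600e-03, 1.200e-03, 1.200e-03]  ψ = [0, 0, 1, 1, 0]  (obs o_1=2)
t=2: δ = [1.440e-04, 2.160e-04, 7.200e-05, 7.200e-05, 2.880e-04]  ψ = [2, 2, 1, 2, 2]  (obs o_2=5)
t=3: δ = [2.592e-05, 5.760e-06, 6.480e-06, 4.320e-06, 8.640e-06]  ψ = [4, 4, 1, 1, 4]  (obs o_3=1)
backtrack: best end state = 0; path = [1, 2, 4, 0]

path = [1, 2, 4, 0]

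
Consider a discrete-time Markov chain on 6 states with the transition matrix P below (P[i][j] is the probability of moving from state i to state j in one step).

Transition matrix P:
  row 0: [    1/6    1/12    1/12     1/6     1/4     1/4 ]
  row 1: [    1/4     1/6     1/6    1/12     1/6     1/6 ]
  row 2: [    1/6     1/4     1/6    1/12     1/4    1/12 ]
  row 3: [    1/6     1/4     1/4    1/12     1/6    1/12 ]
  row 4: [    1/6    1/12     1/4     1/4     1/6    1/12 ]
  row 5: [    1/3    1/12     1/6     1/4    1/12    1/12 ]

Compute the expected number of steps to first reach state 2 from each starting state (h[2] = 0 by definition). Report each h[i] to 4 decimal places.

First-step conditioning: h[2] = 0; for i ≠ 2, h[i] = 1 + Σ_k P[i][k]·h[k].
  h[0] = 1 + 1/6·h[0] + 1/12·h[1] + 1/6·h[3] + 1/4·h[4] + 1/4·h[5]
  h[1] = 1 + 1/4·h[0] + 1/6·h[1] + 1/12·h[3] + 1/6·h[4] + 1/6·h[5]
  h[3] = 1 + 1/6·h[0] + 1/4·h[1] + 1/12·h[3] + 1/6·h[4] + 1/12·h[5]
  h[4] = 1 + 1/6·h[0] + 1/12·h[1] + 1/4·h[3] + 1/6·h[4] + 1/12·h[5]
  h[5] = 1 + 1/3·h[0] + 1/12·h[1] + 1/4·h[3] + 1/12·h[4] + 1/12·h[5]
Solving the 5×5 linear system over states ≠ 2 gives exactly h = [157380/26057, 148176/26057, 0, 135072/26057, 132888/26057, 148044/26057] (h[2] = 0 is the target).

h = [6.0398, 5.6866, 0.0000, 5.1837, 5.0999, 5.6815]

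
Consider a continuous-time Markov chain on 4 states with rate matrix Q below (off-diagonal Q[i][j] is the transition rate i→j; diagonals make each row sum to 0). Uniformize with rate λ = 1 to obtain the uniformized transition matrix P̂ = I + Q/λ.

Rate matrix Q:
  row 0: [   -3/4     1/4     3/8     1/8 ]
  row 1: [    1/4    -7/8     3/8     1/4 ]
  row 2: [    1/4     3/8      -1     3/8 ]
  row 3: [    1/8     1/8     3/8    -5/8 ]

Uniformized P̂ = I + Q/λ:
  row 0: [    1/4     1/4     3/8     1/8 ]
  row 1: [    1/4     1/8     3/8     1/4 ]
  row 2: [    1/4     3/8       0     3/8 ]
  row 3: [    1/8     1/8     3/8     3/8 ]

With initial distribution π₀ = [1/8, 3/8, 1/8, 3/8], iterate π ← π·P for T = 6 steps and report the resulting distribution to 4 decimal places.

π = [0.2133, 0.2201, 0.2723, 0.2943]

t=0: π = [0.1250, 0.3750, 0.1250, 0.3750]
t=1: π = [0.2031, 0.1719, 0.3281, 0.2969]
t=2: π = [0.2129, 0.2324, 0.2520, 0.3027]
t=3: π = [0.2122, 0.2146, 0.2805, 0.2927]
t=4: π = [0.2134, 0.2216, 0.2698, 0.2951]
t=5: π = [0.2131, 0.2191, 0.2738, 0.2939]
t=6: π = [0.2133, 0.2201, 0.2723, 0.2943]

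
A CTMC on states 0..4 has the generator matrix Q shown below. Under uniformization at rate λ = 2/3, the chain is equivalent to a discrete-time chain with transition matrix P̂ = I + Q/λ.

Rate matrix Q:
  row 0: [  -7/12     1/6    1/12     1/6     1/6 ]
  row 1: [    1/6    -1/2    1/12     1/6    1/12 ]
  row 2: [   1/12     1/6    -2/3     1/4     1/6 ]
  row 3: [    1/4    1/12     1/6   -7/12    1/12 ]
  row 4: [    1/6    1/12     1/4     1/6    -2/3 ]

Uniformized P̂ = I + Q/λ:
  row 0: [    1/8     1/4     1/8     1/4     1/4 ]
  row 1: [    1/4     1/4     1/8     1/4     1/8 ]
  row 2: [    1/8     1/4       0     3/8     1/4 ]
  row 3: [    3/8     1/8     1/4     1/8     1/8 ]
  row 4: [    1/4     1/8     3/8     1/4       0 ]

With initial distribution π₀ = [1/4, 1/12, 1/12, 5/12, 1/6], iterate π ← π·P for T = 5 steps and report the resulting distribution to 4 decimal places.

π = [0.2304, 0.2000, 0.1733, 0.2410, 0.1552]

t=0: π = [0.2500, 0.0833, 0.0833, 0.4167, 0.1667]
t=1: π = [0.2604, 0.1771, 0.2083, 0.2083, 0.1458]
t=2: π = [0.2174, 0.2057, 0.1615, 0.2500, 0.1654]
t=3: π = [0.2339, 0.1981, 0.1774, 0.2389, 0.1517]
t=4: π = [0.2285, 0.2012, 0.1706, 0.2423, 0.1575]
t=5: π = [0.2304, 0.2000, 0.1733, 0.2410, 0.1552]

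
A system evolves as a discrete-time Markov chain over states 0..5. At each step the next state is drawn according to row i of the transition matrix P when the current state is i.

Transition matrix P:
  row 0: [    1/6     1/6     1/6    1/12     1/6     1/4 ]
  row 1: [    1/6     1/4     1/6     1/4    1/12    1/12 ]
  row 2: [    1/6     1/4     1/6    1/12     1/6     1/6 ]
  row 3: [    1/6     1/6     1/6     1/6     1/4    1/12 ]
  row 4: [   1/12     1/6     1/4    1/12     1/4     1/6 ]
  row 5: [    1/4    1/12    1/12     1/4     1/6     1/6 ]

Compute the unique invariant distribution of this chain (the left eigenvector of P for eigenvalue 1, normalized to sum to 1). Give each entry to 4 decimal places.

π = [0.1645, 0.1833, 0.1689, 0.1520, 0.1790, 0.1524]

Balance equations π_j = Σ_i π_i·P[i][j]:
  π_0 = 1/6·π_0 + 1/6·π_1 + 1/6·π_2 + 1/6·π_3 + 1/12·π_4 + 1/4·π_5
  π_1 = 1/6·π_0 + 1/4·π_1 + 1/4·π_2 + 1/6·π_3 + 1/6·π_4 + 1/12·π_5
  π_2 = 1/6·π_0 + 1/6·π_1 + 1/6·π_2 + 1/6·π_3 + 1/4·π_4 + 1/12·π_5
  π_3 = 1/12·π_0 + 1/4·π_1 + 1/12·π_2 + 1/6·π_3 + 1/12·π_4 + 1/4·π_5
  π_4 = 1/6·π_0 + 1/12·π_1 + 1/6·π_2 + 1/4·π_3 + 1/4·π_4 + 1/6·π_5
  normalize: π_0 + π_1 + π_2 + π_3 + π_4 + π_5 = 1
Solving the linear system gives exactly π = [8590/52233, 9575/52233, 8821/52233, 7937/52233, 3116/17411, 2654/17411].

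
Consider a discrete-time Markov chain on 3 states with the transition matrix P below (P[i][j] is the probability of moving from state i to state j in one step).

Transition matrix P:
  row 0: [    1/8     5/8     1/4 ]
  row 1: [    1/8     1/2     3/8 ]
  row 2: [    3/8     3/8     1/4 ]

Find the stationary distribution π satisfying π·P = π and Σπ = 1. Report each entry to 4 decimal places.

Balance equations π_j = Σ_i π_i·P[i][j]:
  π_0 = 1/8·π_0 + 1/8·π_1 + 3/8·π_2
  π_1 = 5/8·π_0 + 1/2·π_1 + 3/8·π_2
  normalize: π_0 + π_1 + π_2 = 1
Solving the linear system gives exactly π = [15/74, 18/37, 23/74].

π = [0.2027, 0.4865, 0.3108]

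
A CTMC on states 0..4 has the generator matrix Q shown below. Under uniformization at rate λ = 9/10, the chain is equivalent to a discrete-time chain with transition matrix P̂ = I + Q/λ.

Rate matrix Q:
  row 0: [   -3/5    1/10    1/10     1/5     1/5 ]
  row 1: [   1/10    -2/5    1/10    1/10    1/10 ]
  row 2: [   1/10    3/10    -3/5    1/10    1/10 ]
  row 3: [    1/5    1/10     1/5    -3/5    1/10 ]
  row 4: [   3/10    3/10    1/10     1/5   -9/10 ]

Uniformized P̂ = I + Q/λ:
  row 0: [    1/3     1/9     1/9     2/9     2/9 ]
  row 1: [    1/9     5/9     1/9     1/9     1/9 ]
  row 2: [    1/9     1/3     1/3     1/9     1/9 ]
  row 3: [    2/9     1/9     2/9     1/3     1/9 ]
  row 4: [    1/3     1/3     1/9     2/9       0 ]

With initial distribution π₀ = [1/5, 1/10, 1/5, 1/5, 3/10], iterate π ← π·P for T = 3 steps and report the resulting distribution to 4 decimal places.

t=0: π = [0.2000, 0.1000, 0.2000, 0.2000, 0.3000]
t=1: π = [0.2444, 0.2667, 0.1778, 0.2111, 0.1000]
t=2: π = [0.2111, 0.2914, 0.1741, 0.1963, 0.1272]
t=3: π = [0.2081, 0.3075, 0.1716, 0.1923, 0.1204]

π = [0.2081, 0.3075, 0.1716, 0.1923, 0.1204]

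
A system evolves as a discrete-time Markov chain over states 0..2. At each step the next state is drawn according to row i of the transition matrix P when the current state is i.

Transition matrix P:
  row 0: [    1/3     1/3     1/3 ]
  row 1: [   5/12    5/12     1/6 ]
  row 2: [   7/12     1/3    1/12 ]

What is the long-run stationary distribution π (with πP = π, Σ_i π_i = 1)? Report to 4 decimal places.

π = [0.4182, 0.3636, 0.2182]

Balance equations π_j = Σ_i π_i·P[i][j]:
  π_0 = 1/3·π_0 + 5/12·π_1 + 7/12·π_2
  π_1 = 1/3·π_0 + 5/12·π_1 + 1/3·π_2
  normalize: π_0 + π_1 + π_2 = 1
Solving the linear system gives exactly π = [23/55, 4/11, 12/55].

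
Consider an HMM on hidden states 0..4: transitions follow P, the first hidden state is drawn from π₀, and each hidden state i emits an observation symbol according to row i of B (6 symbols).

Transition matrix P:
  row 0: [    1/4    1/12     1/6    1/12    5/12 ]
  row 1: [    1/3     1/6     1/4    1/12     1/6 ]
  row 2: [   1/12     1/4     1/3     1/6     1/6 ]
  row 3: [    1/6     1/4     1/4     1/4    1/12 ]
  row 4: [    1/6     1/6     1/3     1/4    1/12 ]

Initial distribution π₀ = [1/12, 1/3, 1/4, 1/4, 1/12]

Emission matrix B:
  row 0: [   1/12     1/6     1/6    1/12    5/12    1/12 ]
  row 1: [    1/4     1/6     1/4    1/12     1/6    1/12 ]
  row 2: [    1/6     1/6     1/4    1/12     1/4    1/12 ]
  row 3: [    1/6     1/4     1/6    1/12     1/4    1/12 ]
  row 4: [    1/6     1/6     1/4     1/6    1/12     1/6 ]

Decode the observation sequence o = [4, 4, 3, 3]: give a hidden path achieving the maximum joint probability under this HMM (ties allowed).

path = [1, 0, 4, 2]

t=0: δ = [3.472e-02, 5.556e-02, 6.250e-02, 6.250e-02, 6.944e-03]  (obs o_0=4)
t=1: δ = [7.716e-03, 2.604e-03, 5.208e-03, 3.906e-03, 1.206e-03]  ψ = [1, 2, 2, 3, 0]  (obs o_1=4)
t=2: δ = [1.608e-04, 1.085e-04, 1.447e-04, 8.138e-05, 5.358e-04]  ψ = [0, 2, 2, 3, 0]  (obs o_2=3)
t=3: δ = [7.442e-06, 7.442e-06, 1.488e-05, 1.116e-05, 1.116e-05]  ψ = [4, 4, 4, 4, 0]  (obs o_3=3)
backtrack: best end state = 2; path = [1, 0, 4, 2]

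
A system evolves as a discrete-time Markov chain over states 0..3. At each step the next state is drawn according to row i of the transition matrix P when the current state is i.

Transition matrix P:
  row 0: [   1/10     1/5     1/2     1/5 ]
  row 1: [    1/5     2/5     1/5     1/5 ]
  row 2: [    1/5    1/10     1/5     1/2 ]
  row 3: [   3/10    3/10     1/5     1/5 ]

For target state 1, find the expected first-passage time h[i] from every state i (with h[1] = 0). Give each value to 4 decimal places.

h = [5.0545, 0.0000, 5.3091, 4.4727]

First-step conditioning: h[1] = 0; for i ≠ 1, h[i] = 1 + Σ_k P[i][k]·h[k].
  h[0] = 1 + 1/10·h[0] + 1/2·h[2] + 1/5·h[3]
  h[2] = 1 + 1/5·h[0] + 1/5·h[2] + 1/2·h[3]
  h[3] = 1 + 3/10·h[0] + 1/5·h[2] + 1/5·h[3]
Solving the 3×3 linear system over states ≠ 1 gives exactly h = [278/55, 0, 292/55, 246/55] (h[1] = 0 is the target).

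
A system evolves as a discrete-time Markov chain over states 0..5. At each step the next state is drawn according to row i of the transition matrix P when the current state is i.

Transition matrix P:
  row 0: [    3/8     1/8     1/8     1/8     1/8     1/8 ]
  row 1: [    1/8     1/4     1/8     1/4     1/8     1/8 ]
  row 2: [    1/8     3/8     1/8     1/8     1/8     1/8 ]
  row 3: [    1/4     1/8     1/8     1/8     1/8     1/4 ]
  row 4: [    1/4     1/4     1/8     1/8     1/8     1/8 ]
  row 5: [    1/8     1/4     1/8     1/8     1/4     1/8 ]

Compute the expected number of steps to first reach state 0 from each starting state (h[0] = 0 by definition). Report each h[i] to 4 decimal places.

First-step conditioning: h[0] = 0; for i ≠ 0, h[i] = 1 + Σ_k P[i][k]·h[k].
  h[1] = 1 + 1/4·h[1] + 1/8·h[2] + 1/4·h[3] + 1/8·h[4] + 1/8·h[5]
  h[2] = 1 + 3/8·h[1] + 1/8·h[2] + 1/8·h[3] + 1/8·h[4] + 1/8·h[5]
  h[3] = 1 + 1/8·h[1] + 1/8·h[2] + 1/8·h[3] + 1/8·h[4] + 1/4·h[5]
  h[4] = 1 + 1/4·h[1] + 1/8·h[2] + 1/8·h[3] + 1/8·h[4] + 1/8·h[5]
  h[5] = 1 + 1/4·h[1] + 1/8·h[2] + 1/8·h[3] + 1/4·h[4] + 1/8·h[5]
Solving the 5×5 linear system over states ≠ 0 gives exactly h = [0, 576/95, 584/95, 512/95, 512/95, 576/95] (h[0] = 0 is the target).

h = [0.0000, 6.0632, 6.1474, 5.3895, 5.3895, 6.0632]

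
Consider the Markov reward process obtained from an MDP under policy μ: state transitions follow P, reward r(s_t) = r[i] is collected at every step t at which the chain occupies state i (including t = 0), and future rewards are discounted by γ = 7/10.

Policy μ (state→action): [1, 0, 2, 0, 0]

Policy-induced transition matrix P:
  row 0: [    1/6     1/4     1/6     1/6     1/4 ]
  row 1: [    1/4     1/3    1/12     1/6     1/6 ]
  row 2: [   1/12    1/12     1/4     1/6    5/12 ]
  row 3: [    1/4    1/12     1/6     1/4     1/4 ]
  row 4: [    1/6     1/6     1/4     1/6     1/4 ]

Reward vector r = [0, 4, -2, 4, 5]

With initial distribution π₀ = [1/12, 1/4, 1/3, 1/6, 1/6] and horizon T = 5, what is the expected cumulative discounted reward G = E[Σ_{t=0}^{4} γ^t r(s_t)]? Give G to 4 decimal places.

G = 6.1347

t=0: π = [0.0833, 0.2500, 0.3333, 0.1667, 0.1667], E[r] = 1.8333, γ^t·E[r] = 1.833333, running G = 1.833333
t=1: π = [0.1736, 0.1736, 0.1875, 0.1806, 0.2847], E[r] = 2.4653, γ^t·E[r] = 1.725694, running G = 3.559028
t=2: π = [0.1806, 0.1794, 0.1916, 0.1817, 0.2668], E[r] = 2.3953, γ^t·E[r] = 1.173675, running G = 4.732703
t=3: π = [0.1808, 0.1805, 0.1899, 0.1818, 0.2670], E[r] = 2.4043, γ^t·E[r] = 0.824682, running G = 5.557385
t=4: π = [0.1810, 0.1808, 0.1897, 0.1818, 0.2666], E[r] = 2.4043, γ^t·E[r] = 0.577269, running G = 6.134653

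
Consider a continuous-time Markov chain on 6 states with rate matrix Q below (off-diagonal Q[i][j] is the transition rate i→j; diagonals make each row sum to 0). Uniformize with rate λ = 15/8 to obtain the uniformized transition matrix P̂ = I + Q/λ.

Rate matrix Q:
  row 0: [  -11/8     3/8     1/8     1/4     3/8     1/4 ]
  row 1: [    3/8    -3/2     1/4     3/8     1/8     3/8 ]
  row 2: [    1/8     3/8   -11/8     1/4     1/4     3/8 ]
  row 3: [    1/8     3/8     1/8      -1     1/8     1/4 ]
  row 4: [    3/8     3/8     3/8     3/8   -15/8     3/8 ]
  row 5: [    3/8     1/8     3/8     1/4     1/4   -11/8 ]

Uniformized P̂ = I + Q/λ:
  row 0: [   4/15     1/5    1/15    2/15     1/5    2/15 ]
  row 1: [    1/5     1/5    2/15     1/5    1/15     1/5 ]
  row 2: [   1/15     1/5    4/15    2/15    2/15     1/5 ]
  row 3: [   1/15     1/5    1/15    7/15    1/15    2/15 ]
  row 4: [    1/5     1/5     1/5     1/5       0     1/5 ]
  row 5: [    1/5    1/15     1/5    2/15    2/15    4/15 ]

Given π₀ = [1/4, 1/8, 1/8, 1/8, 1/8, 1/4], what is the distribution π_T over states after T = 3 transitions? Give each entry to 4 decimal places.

π = [0.1624, 0.1750, 0.1473, 0.2241, 0.1043, 0.1870]

t=0: π = [0.2500, 0.1250, 0.1250, 0.1250, 0.1250, 0.2500]
t=1: π = [0.1833, 0.1667, 0.1500, 0.1917, 0.1167, 0.1917]
t=2: π = [0.1667, 0.1744, 0.1489, 0.2161, 0.1061, 0.1878]
t=3: π = [0.1624, 0.1750, 0.1473, 0.2241, 0.1043, 0.1870]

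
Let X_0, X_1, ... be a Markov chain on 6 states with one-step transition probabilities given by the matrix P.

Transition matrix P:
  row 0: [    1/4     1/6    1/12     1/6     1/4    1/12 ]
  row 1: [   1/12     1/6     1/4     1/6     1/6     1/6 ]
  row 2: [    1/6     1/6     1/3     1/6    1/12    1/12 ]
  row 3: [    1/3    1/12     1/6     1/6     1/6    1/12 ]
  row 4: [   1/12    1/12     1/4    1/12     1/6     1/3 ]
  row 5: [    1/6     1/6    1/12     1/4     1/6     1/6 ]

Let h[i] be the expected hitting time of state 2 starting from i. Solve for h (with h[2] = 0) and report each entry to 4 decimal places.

h = [6.5640, 5.5480, 0.0000, 6.1759, 5.6727, 6.6097]

First-step conditioning: h[2] = 0; for i ≠ 2, h[i] = 1 + Σ_k P[i][k]·h[k].
  h[0] = 1 + 1/4·h[0] + 1/6·h[1] + 1/6·h[3] + 1/4·h[4] + 1/12·h[5]
  h[1] = 1 + 1/12·h[0] + 1/6·h[1] + 1/6·h[3] + 1/6·h[4] + 1/6·h[5]
  h[3] = 1 + 1/3·h[0] + 1/12·h[1] + 1/6·h[3] + 1/6·h[4] + 1/12·h[5]
  h[4] = 1 + 1/12·h[0] + 1/12·h[1] + 1/12·h[3] + 1/6·h[4] + 1/3·h[5]
  h[5] = 1 + 1/6·h[0] + 1/6·h[1] + 1/4·h[3] + 1/6·h[4] + 1/6·h[5]
Solving the 5×5 linear system over states ≠ 2 gives exactly h = [49932/7607, 42204/7607, 0, 46980/7607, 43152/7607, 50280/7607] (h[2] = 0 is the target).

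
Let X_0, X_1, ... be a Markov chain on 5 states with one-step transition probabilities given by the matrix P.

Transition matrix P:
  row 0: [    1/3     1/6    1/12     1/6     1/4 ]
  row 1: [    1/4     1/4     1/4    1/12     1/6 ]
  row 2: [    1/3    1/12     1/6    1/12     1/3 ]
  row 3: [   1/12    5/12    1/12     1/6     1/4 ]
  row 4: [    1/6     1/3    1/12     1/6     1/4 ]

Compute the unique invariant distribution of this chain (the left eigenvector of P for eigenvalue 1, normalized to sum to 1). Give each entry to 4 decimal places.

Balance equations π_j = Σ_i π_i·P[i][j]:
  π_0 = 1/3·π_0 + 1/4·π_1 + 1/3·π_2 + 1/12·π_3 + 1/6·π_4
  π_1 = 1/6·π_0 + 1/4·π_1 + 1/12·π_2 + 5/12·π_3 + 1/3·π_4
  π_2 = 1/12·π_0 + 1/4·π_1 + 1/6·π_2 + 1/12·π_3 + 1/12·π_4
  π_3 = 1/6·π_0 + 1/12·π_1 + 1/12·π_2 + 1/6·π_3 + 1/6·π_4
  normalize: π_0 + π_1 + π_2 + π_3 + π_4 = 1
Solving the linear system gives exactly π = [4393/18396, 383/1533, 209/1533, 1237/9198, 1475/6132].

π = [0.2388, 0.2498, 0.1363, 0.1345, 0.2405]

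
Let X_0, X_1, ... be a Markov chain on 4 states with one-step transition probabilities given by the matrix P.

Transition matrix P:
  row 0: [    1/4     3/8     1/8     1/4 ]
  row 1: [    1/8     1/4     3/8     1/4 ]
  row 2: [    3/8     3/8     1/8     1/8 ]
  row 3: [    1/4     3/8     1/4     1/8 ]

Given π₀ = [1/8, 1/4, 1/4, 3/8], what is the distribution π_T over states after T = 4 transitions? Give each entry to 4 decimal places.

t=0: π = [0.1250, 0.2500, 0.2500, 0.3750]
t=1: π = [0.2500, 0.3438, 0.2344, 0.1719]
t=2: π = [0.2363, 0.3320, 0.2324, 0.1992]
t=3: π = [0.2375, 0.3335, 0.2329, 0.1960]
t=4: π = [0.2374, 0.3333, 0.2329, 0.1964]

π = [0.2374, 0.3333, 0.2329, 0.1964]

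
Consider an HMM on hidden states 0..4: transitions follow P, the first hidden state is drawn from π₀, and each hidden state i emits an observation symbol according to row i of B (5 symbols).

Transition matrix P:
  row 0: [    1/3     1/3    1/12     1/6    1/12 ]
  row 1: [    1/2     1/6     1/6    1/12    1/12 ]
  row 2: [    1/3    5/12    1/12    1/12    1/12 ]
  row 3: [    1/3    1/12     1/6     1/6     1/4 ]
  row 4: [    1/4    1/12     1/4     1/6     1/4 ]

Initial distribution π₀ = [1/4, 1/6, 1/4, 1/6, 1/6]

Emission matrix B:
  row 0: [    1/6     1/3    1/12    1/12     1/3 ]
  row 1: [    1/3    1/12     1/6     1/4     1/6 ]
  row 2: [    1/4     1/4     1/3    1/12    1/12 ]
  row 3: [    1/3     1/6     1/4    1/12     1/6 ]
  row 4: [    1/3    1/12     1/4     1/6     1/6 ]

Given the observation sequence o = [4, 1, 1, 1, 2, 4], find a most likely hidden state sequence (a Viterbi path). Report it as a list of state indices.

t=0: δ = [8.333e-02, 2.778e-02, 2.083e-02, 2.778e-02, 2.778e-02]  (obs o_0=4)
t=1: δ = [9.259e-03, 2.315e-03, 1.736e-03, 2.315e-03, 5.787e-04]  ψ = [0, 0, 0, 0, 0]  (obs o_1=1)
t=2: δ = [1.029e-03, 2.572e-04, 1.929e-04, 2.572e-04, 6.430e-05]  ψ = [0, 0, 0, 0, 0]  (obs o_2=1)
t=3: δ = [1.143e-04, 2.858e-05, 2.143e-05, 2.858e-05, 7.144e-06]  ψ = [0, 0, 0, 0, 0]  (obs o_3=1)
t=4: δ = [3.175e-06, 6.351e-06, 3.175e-06, 4.763e-06, 2.381e-06]  ψ = [0, 0, 0, 0, 0]  (obs o_4=2)
t=5: δ = [1.058e-06, 2.205e-07, 8.820e-08, 1.323e-07, 1.985e-07]  ψ = [1, 2, 1, 3, 3]  (obs o_5=4)
backtrack: best end state = 0; path = [0, 0, 0, 0, 1, 0]

path = [0, 0, 0, 0, 1, 0]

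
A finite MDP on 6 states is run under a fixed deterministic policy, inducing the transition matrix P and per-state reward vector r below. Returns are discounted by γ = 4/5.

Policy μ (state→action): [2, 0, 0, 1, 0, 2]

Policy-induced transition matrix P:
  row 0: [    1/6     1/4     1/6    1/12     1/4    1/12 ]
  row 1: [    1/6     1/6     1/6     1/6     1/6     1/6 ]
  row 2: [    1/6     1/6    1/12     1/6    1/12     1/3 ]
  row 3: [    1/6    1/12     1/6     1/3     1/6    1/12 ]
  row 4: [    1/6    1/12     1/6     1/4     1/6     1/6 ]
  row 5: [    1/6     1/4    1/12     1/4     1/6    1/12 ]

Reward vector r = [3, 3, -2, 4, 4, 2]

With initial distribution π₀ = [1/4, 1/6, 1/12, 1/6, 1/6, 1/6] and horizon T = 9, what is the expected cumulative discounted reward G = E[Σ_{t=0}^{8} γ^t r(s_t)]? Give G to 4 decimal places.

G = 11.1441

t=0: π = [0.2500, 0.1667, 0.0833, 0.1667, 0.1667, 0.1667], E[r] = 2.7500, γ^t·E[r] = 2.750000, running G = 2.750000
t=1: π = [0.1667, 0.1736, 0.1458, 0.2014, 0.1806, 0.1319], E[r] = 2.5208, γ^t·E[r] = 2.016667, running G = 4.766667
t=2: π = [0.1667, 0.1597, 0.1435, 0.2124, 0.1684, 0.1493], E[r] = 2.5139, γ^t·E[r] = 1.608889, running G = 6.375556
t=3: π = [0.1667, 0.1613, 0.1423, 0.2147, 0.1686, 0.1466], E[r] = 2.5254, γ^t·E[r] = 1.292988, running G = 7.668543
t=4: π = [0.1667, 0.1608, 0.1426, 0.2148, 0.1687, 0.1464], E[r] = 2.5241, γ^t·E[r] = 1.033886, running G = 8.702430
t=5: π = [0.1667, 0.1608, 0.1426, 0.2148, 0.1687, 0.1464], E[r] = 2.5241, γ^t·E[r] = 0.827111, running G = 9.529541
t=6: π = [0.1667, 0.1608, 0.1426, 0.2148, 0.1687, 0.1464], E[r] = 2.5242, γ^t·E[r] = 0.661698, running G = 10.191239
t=7: π = [0.1667, 0.1608, 0.1426, 0.2148, 0.1687, 0.1464], E[r] = 2.5242, γ^t·E[r] = 0.529357, running G = 10.720597
t=8: π = [0.1667, 0.1608, 0.1426, 0.2148, 0.1687, 0.1464], E[r] = 2.5242, γ^t·E[r] = 0.423486, running G = 11.144083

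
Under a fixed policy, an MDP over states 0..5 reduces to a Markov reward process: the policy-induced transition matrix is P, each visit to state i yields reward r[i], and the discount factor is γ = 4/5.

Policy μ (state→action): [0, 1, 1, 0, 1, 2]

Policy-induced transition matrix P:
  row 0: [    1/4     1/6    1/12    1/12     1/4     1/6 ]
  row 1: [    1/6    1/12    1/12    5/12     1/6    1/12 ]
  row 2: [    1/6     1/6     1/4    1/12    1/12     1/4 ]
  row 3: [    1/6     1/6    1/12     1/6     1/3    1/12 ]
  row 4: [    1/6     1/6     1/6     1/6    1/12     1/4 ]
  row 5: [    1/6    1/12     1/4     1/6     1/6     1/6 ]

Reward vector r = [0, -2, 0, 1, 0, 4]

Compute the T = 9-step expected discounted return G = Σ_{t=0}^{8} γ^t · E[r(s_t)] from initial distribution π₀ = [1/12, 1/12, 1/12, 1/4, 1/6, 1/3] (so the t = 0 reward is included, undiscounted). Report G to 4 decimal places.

t=0: π = [0.0833, 0.0833, 0.0833, 0.2500, 0.1667, 0.3333], E[r] = 1.4167, γ^t·E[r] = 1.416667, running G = 1.416667
t=1: π = [0.1736, 0.1319, 0.1667, 0.1736, 0.1944, 0.1597], E[r] = 0.5486, γ^t·E[r] = 0.438889, running G = 1.855556
t=2: π = [0.1811, 0.1424, 0.1539, 0.1713, 0.1800, 0.1713], E[r] = 0.5718, γ^t·E[r] = 0.365926, running G = 2.221481
t=3: π = [0.1818, 0.1405, 0.1525, 0.1743, 0.1825, 0.1684], E[r] = 0.5667, γ^t·E[r] = 0.290148, running G = 2.511630
t=4: π = [0.1818, 0.1409, 0.1520, 0.1739, 0.1830, 0.1683], E[r] = 0.5655, γ^t·E[r] = 0.231618, running G = 2.743248
t=5: π = [0.1818, 0.1409, 0.1520, 0.1741, 0.1829, 0.1683], E[r] = 0.5657, γ^t·E[r] = 0.185355, running G = 2.928603
t=6: π = [0.1818, 0.1409, 0.1520, 0.1741, 0.1829, 0.1683], E[r] = 0.5656, γ^t·E[r] = 0.148263, running G = 3.076866
t=7: π = [0.1818, 0.1409, 0.1520, 0.1741, 0.1829, 0.1683], E[r] = 0.5656, γ^t·E[r] = 0.118612, running G = 3.195478
t=8: π = [0.1818, 0.1409, 0.1520, 0.1741, 0.1829, 0.1683], E[r] = 0.5656, γ^t·E[r] = 0.094889, running G = 3.290367

G = 3.2904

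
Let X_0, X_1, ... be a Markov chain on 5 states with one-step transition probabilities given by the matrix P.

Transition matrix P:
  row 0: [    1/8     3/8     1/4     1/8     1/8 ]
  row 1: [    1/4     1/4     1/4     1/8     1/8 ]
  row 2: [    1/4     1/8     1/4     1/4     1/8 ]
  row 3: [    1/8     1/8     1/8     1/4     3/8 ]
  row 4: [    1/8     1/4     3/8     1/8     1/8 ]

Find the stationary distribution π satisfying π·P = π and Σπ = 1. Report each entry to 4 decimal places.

π = [0.1836, 0.2195, 0.2489, 0.1784, 0.1696]

Balance equations π_j = Σ_i π_i·P[i][j]:
  π_0 = 1/8·π_0 + 1/4·π_1 + 1/4·π_2 + 1/8·π_3 + 1/8·π_4
  π_1 = 3/8·π_0 + 1/4·π_1 + 1/8·π_2 + 1/8·π_3 + 1/4·π_4
  π_2 = 1/4·π_0 + 1/4·π_1 + 1/4·π_2 + 1/8·π_3 + 3/8·π_4
  π_3 = 1/8·π_0 + 1/8·π_1 + 1/4·π_2 + 1/4·π_3 + 1/8·π_4
  normalize: π_0 + π_1 + π_2 + π_3 + π_4 = 1
Solving the linear system gives exactly π = [125/681, 299/1362, 113/454, 81/454, 77/454].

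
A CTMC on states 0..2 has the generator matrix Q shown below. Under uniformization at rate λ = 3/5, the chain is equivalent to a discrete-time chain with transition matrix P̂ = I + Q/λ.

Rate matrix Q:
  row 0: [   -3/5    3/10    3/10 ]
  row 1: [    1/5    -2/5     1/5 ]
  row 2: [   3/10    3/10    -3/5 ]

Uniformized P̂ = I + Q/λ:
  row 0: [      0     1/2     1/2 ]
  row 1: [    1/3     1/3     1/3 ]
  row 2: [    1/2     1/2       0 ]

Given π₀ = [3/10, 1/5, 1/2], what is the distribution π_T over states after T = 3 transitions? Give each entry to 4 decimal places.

π = [0.2977, 0.4296, 0.2727]

t=0: π = [0.3000, 0.2000, 0.5000]
t=1: π = [0.3167, 0.4667, 0.2167]
t=2: π = [0.2639, 0.4222, 0.3139]
t=3: π = [0.2977, 0.4296, 0.2727]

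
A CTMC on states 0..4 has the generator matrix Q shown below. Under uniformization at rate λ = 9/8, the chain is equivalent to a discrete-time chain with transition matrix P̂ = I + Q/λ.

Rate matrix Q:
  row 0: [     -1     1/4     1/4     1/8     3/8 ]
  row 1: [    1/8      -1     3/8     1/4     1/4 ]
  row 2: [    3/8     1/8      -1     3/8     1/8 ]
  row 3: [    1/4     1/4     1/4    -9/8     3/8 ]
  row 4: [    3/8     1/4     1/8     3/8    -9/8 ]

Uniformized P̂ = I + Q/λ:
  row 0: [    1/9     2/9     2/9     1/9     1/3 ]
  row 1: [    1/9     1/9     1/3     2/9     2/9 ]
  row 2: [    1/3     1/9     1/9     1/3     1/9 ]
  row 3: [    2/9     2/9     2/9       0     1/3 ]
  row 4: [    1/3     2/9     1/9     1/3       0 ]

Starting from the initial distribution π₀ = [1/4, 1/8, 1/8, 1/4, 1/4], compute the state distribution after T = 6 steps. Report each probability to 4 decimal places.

π = [0.2220, 0.1802, 0.1978, 0.1980, 0.2020]

t=0: π = [0.2500, 0.1250, 0.1250, 0.2500, 0.2500]
t=1: π = [0.2222, 0.1944, 0.1944, 0.1806, 0.2083]
t=2: π = [0.2207, 0.1790, 0.1991, 0.2022, 0.1991]
t=3: π = [0.2221, 0.1802, 0.1979, 0.1970, 0.2028]
t=4: π = [0.2221, 0.1802, 0.1977, 0.1983, 0.2017]
t=5: π = [0.2219, 0.1802, 0.1979, 0.1979, 0.2021]
t=6: π = [0.2220, 0.1802, 0.1978, 0.1980, 0.2020]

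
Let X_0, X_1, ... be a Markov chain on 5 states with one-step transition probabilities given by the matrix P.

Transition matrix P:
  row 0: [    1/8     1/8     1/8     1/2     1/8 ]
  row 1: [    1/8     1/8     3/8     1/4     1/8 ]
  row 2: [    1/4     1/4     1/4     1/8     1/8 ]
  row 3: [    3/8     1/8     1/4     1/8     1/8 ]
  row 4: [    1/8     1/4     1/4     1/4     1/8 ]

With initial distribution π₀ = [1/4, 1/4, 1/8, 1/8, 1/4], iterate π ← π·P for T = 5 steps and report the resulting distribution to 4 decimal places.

t=0: π = [0.2500, 0.2500, 0.1250, 0.1250, 0.2500]
t=1: π = [0.1719, 0.1719, 0.2500, 0.2813, 0.1250]
t=2: π = [0.2266, 0.1719, 0.2500, 0.2266, 0.1250]
t=3: π = [0.2129, 0.1719, 0.2432, 0.2471, 0.1250]
t=4: π = [0.2172, 0.1710, 0.2449, 0.2419, 0.1250]
t=5: π = [0.2161, 0.1712, 0.2442, 0.2434, 0.1250]

π = [0.2161, 0.1712, 0.2442, 0.2434, 0.1250]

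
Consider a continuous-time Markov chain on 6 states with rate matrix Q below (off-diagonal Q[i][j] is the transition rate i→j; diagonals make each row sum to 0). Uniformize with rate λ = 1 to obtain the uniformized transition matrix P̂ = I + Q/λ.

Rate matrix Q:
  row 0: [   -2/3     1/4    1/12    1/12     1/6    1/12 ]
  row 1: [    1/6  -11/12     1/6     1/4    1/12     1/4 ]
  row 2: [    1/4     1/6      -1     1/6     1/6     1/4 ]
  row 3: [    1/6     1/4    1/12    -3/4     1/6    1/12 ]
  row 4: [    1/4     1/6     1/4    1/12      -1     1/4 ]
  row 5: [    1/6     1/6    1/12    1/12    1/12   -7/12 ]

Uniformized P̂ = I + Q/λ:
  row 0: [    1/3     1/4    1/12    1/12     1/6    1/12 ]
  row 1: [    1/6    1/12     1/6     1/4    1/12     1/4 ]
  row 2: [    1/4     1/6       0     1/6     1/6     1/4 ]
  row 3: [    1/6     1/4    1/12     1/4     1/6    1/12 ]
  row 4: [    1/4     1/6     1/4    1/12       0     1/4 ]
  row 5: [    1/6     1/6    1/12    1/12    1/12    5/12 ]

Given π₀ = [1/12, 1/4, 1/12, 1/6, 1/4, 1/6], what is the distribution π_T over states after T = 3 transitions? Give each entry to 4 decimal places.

π = [0.2216, 0.1822, 0.1099, 0.1472, 0.1127, 0.2264]

t=0: π = [0.0833, 0.2500, 0.0833, 0.1667, 0.2500, 0.1667]
t=1: π = [0.2083, 0.1667, 0.1389, 0.1597, 0.0903, 0.2361]
t=2: π = [0.2205, 0.1834, 0.1007, 0.1493, 0.1181, 0.2280]
t=3: π = [0.2216, 0.1822, 0.1099, 0.1472, 0.1127, 0.2264]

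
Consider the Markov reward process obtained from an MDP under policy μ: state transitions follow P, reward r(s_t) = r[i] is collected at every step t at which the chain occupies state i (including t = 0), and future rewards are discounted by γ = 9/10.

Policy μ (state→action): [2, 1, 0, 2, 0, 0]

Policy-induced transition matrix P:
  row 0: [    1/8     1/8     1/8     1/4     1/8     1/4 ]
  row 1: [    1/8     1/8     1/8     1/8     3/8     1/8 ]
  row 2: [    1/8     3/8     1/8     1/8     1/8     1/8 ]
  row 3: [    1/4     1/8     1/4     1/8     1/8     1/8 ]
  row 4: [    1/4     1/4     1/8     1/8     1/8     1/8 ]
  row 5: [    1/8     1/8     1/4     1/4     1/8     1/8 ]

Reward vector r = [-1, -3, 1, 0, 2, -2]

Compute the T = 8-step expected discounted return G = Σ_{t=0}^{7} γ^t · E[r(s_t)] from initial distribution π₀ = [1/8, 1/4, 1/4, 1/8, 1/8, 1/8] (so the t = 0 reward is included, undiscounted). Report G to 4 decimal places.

t=0: π = [0.1250, 0.2500, 0.2500, 0.1250, 0.1250, 0.1250], E[r] = -0.6250, γ^t·E[r] = -0.625000, running G = -0.625000
t=1: π = [0.1563, 0.2031, 0.1563, 0.1563, 0.1875, 0.1406], E[r] = -0.5156, γ^t·E[r] = -0.464063, running G = -1.089063
t=2: π = [0.1680, 0.1875, 0.1621, 0.1621, 0.1758, 0.1445], E[r] = -0.5059, γ^t·E[r] = -0.409746, running G = -1.498809
t=3: π = [0.1672, 0.1875, 0.1633, 0.1641, 0.1719, 0.1460], E[r] = -0.5146, γ^t·E[r] = -0.375179, running G = -1.873987
t=4: π = [0.1670, 0.1873, 0.1638, 0.1642, 0.1719, 0.1459], E[r] = -0.5132, γ^t·E[r] = -0.336740, running G = -2.210727
t=5: π = [0.1670, 0.1874, 0.1638, 0.1641, 0.1718, 0.1459], E[r] = -0.5136, γ^t·E[r] = -0.303280, running G = -2.514007
t=6: π = [0.1670, 0.1874, 0.1637, 0.1641, 0.1719, 0.1459], E[r] = -0.5135, γ^t·E[r] = -0.272915, running G = -2.786922
t=7: π = [0.1670, 0.1874, 0.1637, 0.1641, 0.1719, 0.1459], E[r] = -0.5135, γ^t·E[r] = -0.245626, running G = -3.032548

G = -3.0325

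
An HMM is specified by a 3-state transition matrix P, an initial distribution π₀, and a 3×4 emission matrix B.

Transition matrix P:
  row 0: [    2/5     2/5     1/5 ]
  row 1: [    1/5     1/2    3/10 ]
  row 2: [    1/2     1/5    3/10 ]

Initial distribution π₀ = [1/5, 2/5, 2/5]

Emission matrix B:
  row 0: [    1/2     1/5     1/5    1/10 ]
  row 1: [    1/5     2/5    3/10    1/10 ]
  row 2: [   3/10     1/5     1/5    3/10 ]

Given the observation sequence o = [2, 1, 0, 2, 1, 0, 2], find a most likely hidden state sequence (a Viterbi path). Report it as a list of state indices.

path = [1, 1, 1, 1, 1, 1, 1]

t=0: δ = [4.000e-02, 1.200e-01, 8.000e-02]  (obs o_0=2)
t=1: δ = [8.000e-03, 2.400e-02, 7.200e-03]  ψ = [2, 1, 1]  (obs o_1=1)
t=2: δ = [2.400e-03, 2.400e-03, 2.160e-03]  ψ = [1, 1, 1]  (obs o_2=0)
t=3: δ = [2.160e-04, 3.600e-04, 1.440e-04]  ψ = [2, 1, 1]  (obs o_3=2)
t=4: δ = [1.728e-05, 7.200e-05, 2.160e-05]  ψ = [0, 1, 1]  (obs o_4=1)
t=5: δ = [7.200e-06, 7.200e-06, 6.480e-06]  ψ = [1, 1, 1]  (obs o_5=0)
t=6: δ = [6.480e-07, 1.080e-06, 4.320e-07]  ψ = [2, 1, 1]  (obs o_6=2)
backtrack: best end state = 1; path = [1, 1, 1, 1, 1, 1, 1]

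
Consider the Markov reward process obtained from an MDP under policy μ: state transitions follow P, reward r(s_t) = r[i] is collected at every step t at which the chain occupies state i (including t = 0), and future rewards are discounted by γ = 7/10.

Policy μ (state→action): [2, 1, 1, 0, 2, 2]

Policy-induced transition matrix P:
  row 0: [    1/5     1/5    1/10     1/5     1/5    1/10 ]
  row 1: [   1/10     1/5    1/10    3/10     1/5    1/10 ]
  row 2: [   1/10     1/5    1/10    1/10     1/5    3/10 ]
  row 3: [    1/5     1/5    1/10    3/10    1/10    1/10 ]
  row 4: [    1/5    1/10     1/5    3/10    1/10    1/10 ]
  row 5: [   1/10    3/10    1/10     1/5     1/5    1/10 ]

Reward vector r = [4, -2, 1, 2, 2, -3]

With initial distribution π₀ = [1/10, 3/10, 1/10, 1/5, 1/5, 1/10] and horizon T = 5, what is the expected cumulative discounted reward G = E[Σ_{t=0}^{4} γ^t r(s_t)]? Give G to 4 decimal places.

t=0: π = [0.1000, 0.3000, 0.1000, 0.2000, 0.2000, 0.1000], E[r] = 0.4000, γ^t·E[r] = 0.400000, running G = 0.400000
t=1: π = [0.1500, 0.1900, 0.1200, 0.2600, 0.1600, 0.1200], E[r] = 0.8200, γ^t·E[r] = 0.574000, running G = 0.974000
t=2: π = [0.1570, 0.1960, 0.1160, 0.2490, 0.1580, 0.1240], E[r] = 0.7940, γ^t·E[r] = 0.389060, running G = 1.363060
t=3: π = [0.1564, 0.1966, 0.1158, 0.2487, 0.1593, 0.1232], E[r] = 0.7946, γ^t·E[r] = 0.272548, running G = 1.635608
t=4: π = [0.1564, 0.1964, 0.1159, 0.2489, 0.1592, 0.1232], E[r] = 0.7956, γ^t·E[r] = 0.191021, running G = 1.826629

G = 1.8266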